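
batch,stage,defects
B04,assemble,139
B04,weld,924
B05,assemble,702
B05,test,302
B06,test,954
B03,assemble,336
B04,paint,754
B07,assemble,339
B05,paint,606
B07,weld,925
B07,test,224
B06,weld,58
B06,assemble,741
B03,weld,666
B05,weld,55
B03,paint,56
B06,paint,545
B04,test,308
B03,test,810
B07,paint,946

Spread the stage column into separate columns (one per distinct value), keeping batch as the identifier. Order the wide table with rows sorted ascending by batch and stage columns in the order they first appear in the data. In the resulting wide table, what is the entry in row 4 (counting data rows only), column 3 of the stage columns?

With rows sorted ascending by batch, row 4 is batch=B06. stage columns in first-appearance order: assemble, weld, test, paint; column 3 is test.
Long rows with batch=B06, stage=test: defects = 954.

954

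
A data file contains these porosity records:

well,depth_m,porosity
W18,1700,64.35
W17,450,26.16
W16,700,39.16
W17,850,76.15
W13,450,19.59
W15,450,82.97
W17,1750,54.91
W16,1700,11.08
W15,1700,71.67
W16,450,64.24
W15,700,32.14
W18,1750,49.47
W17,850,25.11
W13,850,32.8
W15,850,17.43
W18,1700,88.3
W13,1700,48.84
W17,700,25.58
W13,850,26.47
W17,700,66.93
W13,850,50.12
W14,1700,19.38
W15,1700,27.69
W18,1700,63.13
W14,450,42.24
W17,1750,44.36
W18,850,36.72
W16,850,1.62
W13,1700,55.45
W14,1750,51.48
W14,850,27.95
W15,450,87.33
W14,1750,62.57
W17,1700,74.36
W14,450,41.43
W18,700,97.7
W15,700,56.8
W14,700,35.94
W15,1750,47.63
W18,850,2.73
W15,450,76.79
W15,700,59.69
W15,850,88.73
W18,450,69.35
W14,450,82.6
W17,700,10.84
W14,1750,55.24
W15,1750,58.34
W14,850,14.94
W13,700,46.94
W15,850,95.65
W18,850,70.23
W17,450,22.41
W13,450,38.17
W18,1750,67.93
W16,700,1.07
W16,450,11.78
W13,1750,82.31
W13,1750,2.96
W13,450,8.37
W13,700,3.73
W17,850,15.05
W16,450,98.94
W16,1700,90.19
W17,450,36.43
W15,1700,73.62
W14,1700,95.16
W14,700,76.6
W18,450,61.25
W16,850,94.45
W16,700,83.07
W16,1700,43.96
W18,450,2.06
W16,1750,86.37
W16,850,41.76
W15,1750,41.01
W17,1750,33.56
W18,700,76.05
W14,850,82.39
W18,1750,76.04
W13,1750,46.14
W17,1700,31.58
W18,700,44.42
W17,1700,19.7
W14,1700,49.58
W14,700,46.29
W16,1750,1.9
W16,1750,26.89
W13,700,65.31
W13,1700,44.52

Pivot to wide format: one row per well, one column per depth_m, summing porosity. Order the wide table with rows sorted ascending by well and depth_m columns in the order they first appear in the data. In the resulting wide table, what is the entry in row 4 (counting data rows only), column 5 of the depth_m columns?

With rows sorted ascending by well, row 4 is well=W16. depth_m columns in first-appearance order: 1700, 450, 700, 850, 1750; column 5 is 1750.
Long rows with well=W16, depth_m=1750: 86.37 + 1.9 + 26.89 = 115.16.

115.16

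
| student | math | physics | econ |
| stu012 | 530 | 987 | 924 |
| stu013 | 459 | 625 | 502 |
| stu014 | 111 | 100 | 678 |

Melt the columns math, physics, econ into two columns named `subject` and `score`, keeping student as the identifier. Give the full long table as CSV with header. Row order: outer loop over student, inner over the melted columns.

student,subject,score
stu012,math,530
stu012,physics,987
stu012,econ,924
stu013,math,459
stu013,physics,625
stu013,econ,502
stu014,math,111
stu014,physics,100
stu014,econ,678

Each (student, column) pair becomes one row: 3 × 3 = 9 rows.
For example, (stu012, math) → score=530.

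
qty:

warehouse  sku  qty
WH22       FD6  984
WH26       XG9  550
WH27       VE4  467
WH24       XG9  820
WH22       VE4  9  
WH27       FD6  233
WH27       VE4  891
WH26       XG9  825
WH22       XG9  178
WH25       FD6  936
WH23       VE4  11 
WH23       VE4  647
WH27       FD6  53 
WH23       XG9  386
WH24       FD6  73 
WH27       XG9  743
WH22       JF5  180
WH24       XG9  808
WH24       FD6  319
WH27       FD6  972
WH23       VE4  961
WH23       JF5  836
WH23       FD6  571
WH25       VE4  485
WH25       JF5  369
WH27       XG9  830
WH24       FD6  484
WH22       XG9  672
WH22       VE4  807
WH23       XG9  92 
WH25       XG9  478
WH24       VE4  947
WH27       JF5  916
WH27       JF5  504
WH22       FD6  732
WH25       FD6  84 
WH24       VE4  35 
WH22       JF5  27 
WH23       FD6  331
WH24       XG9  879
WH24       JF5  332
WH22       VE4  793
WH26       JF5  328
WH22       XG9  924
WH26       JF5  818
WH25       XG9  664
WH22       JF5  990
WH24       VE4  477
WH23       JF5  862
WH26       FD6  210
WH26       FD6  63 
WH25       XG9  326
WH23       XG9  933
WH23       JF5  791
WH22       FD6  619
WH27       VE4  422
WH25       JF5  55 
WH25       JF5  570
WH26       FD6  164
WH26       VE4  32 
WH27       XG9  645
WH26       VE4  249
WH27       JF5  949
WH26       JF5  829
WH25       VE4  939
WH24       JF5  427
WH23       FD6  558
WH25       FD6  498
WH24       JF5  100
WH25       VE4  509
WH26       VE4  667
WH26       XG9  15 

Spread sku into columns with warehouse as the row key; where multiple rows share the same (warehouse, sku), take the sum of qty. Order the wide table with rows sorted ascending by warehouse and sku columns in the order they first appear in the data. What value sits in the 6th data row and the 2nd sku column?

With rows sorted ascending by warehouse, row 6 is warehouse=WH27. sku columns in first-appearance order: FD6, XG9, VE4, JF5; column 2 is XG9.
Long rows with warehouse=WH27, sku=XG9: 743 + 830 + 645 = 2218.

2218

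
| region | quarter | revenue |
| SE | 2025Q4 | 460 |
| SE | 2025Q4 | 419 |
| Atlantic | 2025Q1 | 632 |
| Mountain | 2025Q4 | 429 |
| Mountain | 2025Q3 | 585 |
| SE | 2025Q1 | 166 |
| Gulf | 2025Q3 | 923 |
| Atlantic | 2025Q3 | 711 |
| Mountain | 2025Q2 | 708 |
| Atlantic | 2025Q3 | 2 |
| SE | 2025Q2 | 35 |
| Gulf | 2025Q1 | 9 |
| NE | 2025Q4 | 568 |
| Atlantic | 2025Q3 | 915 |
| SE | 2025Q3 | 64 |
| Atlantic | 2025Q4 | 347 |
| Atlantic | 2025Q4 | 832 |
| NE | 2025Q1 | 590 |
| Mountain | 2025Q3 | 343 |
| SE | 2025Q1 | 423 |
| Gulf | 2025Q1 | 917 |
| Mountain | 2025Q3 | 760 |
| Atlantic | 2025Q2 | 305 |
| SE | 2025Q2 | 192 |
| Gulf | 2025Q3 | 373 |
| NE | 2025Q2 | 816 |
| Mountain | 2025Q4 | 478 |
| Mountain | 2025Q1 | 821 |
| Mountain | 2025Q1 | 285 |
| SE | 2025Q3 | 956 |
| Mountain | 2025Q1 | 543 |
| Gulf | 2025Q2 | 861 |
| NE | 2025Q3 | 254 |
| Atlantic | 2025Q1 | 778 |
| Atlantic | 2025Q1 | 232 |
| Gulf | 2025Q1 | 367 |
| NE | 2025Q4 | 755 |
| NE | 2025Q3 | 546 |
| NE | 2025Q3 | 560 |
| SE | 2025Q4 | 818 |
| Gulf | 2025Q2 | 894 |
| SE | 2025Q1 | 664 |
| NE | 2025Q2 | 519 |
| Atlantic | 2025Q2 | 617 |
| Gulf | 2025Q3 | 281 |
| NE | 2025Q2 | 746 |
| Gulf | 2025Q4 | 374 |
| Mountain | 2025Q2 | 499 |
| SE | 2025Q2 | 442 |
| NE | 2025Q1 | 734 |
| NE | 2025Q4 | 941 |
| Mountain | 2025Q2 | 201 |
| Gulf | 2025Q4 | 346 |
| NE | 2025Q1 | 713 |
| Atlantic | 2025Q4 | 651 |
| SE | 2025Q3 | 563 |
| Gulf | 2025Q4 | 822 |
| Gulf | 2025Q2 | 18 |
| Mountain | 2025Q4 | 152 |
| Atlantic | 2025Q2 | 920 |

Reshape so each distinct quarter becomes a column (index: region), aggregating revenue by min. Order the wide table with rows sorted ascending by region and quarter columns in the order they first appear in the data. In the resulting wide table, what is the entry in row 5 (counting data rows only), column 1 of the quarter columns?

With rows sorted ascending by region, row 5 is region=SE. quarter columns in first-appearance order: 2025Q4, 2025Q1, 2025Q3, 2025Q2; column 1 is 2025Q4.
Long rows with region=SE, quarter=2025Q4: min(460, 419, 818) = 419.

419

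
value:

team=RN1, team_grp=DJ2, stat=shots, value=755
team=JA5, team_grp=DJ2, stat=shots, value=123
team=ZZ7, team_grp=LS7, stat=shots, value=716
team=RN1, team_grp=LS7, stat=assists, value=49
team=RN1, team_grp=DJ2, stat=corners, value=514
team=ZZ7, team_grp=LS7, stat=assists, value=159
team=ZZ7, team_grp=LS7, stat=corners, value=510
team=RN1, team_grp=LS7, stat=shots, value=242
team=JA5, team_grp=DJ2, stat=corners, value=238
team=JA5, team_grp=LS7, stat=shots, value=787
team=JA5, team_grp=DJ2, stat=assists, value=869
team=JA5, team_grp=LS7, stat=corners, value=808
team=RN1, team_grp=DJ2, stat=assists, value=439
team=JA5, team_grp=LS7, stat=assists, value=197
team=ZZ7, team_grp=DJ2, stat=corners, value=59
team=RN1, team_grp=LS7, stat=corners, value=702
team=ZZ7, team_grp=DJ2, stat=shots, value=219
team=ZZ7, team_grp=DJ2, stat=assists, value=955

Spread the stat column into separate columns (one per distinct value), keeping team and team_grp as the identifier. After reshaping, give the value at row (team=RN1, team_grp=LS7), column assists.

Wide layout: rows indexed by team and team_grp, columns are the 3 distinct stat values (shots, assists, corners).
Cell (team=RN1, team_grp=LS7, stat=assists) draws from the long row where team=RN1, team_grp=LS7 and stat=assists, which has value=49.

49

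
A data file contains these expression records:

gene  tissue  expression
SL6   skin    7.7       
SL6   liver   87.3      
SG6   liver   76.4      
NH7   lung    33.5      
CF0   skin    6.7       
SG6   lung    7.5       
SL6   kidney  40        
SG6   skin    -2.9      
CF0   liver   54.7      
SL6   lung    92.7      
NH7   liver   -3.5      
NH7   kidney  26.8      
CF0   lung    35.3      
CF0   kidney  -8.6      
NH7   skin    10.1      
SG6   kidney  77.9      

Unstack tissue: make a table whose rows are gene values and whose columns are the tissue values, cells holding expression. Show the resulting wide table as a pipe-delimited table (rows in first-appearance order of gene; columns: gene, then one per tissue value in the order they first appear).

| gene | skin | liver | lung | kidney |
| SL6 | 7.7 | 87.3 | 92.7 | 40 |
| SG6 | -2.9 | 76.4 | 7.5 | 77.9 |
| NH7 | 10.1 | -3.5 | 33.5 | 26.8 |
| CF0 | 6.7 | 54.7 | 35.3 | -8.6 |

Columns: gene plus the 4 distinct tissue values (skin, liver, lung, kidney).
For example, row SL6 column skin takes expression=7.7 from the long row (SL6, skin).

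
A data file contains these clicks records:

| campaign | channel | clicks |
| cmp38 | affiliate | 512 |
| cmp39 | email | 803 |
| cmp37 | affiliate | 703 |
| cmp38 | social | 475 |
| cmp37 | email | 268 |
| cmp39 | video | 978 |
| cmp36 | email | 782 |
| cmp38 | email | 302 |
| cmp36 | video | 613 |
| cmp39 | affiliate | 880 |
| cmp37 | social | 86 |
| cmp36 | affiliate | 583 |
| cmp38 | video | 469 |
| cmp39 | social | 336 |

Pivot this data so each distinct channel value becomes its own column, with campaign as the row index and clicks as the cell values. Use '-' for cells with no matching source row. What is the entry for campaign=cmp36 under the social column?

No long-format row has campaign=cmp36 and channel=social, so the cell is -.

-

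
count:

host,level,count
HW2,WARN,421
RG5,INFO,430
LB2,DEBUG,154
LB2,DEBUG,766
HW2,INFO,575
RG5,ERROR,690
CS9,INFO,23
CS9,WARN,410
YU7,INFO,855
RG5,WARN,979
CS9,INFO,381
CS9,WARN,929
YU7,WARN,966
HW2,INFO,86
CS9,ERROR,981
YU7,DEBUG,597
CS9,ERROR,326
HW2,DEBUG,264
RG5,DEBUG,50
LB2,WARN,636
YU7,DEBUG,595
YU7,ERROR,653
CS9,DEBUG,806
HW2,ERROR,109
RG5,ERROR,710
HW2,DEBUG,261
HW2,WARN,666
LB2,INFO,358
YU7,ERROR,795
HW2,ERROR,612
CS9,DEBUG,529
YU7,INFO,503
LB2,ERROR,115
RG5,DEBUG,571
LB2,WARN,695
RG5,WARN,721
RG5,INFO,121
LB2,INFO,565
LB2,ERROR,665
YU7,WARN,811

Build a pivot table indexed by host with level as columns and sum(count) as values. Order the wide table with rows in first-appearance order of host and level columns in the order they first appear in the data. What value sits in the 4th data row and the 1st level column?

With rows in first-appearance order of host, row 4 is host=CS9. level columns in first-appearance order: WARN, INFO, DEBUG, ERROR; column 1 is WARN.
Long rows with host=CS9, level=WARN: 410 + 929 = 1339.

1339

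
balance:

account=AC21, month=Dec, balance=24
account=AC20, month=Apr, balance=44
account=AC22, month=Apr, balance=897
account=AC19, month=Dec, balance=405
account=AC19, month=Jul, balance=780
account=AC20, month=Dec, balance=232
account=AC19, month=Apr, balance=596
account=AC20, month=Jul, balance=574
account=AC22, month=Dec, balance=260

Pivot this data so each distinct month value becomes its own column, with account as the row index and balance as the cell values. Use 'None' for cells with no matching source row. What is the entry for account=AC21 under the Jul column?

No long-format row has account=AC21 and month=Jul, so the cell is None.

None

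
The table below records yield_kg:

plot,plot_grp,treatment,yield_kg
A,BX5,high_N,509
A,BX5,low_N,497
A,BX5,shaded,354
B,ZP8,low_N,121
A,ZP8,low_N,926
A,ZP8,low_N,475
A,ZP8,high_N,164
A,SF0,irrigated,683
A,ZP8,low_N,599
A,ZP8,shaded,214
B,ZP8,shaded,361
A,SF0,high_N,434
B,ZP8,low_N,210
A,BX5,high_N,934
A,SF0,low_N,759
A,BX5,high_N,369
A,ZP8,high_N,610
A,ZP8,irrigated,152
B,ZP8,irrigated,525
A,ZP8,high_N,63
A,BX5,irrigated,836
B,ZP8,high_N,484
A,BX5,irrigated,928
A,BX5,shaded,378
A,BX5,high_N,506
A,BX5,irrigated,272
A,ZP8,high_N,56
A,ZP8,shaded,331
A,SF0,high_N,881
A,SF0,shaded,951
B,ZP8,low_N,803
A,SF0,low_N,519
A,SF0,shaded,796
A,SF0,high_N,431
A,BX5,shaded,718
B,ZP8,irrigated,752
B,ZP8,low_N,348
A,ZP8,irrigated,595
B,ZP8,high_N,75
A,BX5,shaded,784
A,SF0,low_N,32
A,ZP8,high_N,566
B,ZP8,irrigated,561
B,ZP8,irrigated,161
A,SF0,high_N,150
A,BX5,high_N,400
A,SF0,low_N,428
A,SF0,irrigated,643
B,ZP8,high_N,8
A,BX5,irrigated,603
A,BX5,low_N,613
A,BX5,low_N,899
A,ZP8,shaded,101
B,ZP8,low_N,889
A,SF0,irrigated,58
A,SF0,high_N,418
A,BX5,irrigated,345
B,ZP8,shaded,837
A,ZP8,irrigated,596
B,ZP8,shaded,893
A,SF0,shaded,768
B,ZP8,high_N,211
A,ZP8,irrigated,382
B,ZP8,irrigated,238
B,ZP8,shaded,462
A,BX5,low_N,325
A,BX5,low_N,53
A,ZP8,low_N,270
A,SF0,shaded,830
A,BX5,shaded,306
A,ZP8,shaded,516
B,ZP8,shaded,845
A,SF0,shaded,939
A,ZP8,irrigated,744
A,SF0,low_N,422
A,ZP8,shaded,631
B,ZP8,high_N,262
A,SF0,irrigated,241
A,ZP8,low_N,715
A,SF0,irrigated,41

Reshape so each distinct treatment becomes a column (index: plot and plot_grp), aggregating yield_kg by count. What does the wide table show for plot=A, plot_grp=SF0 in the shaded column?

5

Rows with plot=A, plot_grp=SF0 and treatment=shaded: yield_kg values are 951, 796, 768, 830, 939.
5 rows match — count = 5.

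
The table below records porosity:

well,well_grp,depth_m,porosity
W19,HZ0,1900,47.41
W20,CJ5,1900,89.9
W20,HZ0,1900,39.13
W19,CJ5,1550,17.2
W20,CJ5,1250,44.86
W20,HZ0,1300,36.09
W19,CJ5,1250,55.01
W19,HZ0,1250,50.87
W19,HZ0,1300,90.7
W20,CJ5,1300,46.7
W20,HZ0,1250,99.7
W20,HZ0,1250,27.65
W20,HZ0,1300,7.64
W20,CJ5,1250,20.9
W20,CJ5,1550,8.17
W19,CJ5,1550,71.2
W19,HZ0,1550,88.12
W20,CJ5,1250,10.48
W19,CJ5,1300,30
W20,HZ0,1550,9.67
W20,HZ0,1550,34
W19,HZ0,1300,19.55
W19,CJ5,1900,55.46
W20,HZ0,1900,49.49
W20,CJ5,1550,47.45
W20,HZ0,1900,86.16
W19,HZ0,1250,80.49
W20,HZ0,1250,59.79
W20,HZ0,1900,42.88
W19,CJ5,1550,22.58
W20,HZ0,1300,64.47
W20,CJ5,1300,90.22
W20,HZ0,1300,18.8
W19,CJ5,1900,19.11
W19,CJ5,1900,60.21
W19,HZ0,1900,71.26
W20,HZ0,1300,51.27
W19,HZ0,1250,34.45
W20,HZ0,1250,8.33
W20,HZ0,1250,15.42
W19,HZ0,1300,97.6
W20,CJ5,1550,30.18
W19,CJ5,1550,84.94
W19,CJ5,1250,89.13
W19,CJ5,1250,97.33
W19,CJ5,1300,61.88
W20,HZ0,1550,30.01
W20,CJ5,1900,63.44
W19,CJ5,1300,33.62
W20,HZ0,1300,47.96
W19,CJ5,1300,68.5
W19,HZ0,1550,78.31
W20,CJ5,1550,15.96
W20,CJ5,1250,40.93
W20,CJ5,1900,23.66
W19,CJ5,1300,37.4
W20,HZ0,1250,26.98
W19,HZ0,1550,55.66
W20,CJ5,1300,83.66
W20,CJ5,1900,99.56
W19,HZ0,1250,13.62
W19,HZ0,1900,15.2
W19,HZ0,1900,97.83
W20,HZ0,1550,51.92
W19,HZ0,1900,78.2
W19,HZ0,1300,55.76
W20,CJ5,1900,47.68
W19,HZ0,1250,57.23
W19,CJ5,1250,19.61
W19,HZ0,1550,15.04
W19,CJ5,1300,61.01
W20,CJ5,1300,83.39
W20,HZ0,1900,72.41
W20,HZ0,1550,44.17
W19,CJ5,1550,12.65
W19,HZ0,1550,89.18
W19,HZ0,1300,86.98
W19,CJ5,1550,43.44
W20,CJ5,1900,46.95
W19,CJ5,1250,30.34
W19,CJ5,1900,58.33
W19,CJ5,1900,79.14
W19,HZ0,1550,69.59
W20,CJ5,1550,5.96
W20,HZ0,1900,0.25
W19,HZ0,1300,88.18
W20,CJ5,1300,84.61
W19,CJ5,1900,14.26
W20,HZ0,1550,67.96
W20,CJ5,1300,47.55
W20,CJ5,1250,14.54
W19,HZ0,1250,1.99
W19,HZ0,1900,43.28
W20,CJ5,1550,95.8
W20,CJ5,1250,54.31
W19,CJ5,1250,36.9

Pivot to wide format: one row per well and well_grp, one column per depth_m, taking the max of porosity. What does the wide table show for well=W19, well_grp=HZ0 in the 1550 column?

89.18

Rows with well=W19, well_grp=HZ0 and depth_m=1550: porosity values are 88.12, 78.31, 55.66, 15.04, 89.18, 69.59.
max(88.12, 78.31, 55.66, 15.04, 89.18, 69.59) = 89.18.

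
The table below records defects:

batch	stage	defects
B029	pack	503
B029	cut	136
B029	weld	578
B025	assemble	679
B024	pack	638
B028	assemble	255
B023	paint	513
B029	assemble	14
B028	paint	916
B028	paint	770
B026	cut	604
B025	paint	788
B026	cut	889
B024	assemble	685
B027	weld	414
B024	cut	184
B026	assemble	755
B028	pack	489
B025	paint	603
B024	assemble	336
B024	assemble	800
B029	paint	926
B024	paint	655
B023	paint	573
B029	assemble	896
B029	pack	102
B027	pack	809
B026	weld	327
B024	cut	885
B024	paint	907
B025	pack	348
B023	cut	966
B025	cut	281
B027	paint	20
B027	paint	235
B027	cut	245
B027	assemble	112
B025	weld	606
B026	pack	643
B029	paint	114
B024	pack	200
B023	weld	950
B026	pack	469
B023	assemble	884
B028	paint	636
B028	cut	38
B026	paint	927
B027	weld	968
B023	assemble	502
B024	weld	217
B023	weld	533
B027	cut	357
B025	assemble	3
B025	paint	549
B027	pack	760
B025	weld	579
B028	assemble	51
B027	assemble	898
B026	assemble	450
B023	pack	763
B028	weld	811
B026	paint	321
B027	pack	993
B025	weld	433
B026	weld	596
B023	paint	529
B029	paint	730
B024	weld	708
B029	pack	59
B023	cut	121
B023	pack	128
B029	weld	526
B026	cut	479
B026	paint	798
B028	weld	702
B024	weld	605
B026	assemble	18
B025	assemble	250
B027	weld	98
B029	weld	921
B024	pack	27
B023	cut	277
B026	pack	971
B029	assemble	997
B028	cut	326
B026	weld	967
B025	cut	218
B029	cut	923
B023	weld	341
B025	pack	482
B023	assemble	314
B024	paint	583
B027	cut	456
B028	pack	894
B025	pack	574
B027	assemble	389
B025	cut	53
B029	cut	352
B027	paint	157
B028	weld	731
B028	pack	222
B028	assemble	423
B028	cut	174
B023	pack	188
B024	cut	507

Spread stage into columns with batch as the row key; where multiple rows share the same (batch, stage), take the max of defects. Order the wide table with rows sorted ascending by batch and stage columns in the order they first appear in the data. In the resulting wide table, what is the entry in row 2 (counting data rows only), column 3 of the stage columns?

708

With rows sorted ascending by batch, row 2 is batch=B024. stage columns in first-appearance order: pack, cut, weld, assemble, paint; column 3 is weld.
Long rows with batch=B024, stage=weld: max(217, 708, 605) = 708.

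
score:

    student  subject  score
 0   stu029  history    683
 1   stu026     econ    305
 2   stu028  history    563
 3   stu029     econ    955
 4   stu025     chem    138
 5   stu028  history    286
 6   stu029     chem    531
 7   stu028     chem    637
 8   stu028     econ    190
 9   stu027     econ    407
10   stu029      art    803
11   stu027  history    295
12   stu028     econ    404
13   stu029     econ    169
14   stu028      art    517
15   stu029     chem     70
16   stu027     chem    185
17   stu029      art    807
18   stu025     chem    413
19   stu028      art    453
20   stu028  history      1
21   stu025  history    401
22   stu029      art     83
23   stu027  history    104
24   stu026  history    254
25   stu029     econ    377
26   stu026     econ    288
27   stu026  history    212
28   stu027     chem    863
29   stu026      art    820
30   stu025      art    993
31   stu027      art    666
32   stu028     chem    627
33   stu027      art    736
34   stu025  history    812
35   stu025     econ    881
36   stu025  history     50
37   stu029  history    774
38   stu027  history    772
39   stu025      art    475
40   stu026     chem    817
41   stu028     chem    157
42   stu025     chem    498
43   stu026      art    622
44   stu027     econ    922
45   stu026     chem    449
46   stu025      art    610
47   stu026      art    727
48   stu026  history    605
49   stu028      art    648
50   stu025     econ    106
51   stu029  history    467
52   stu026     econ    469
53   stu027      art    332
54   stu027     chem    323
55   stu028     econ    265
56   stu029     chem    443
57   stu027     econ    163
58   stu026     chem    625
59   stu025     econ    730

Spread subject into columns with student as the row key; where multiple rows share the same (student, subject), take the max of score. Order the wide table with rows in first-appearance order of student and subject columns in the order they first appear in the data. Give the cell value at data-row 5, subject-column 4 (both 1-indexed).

736

With rows in first-appearance order of student, row 5 is student=stu027. subject columns in first-appearance order: history, econ, chem, art; column 4 is art.
Long rows with student=stu027, subject=art: max(666, 736, 332) = 736.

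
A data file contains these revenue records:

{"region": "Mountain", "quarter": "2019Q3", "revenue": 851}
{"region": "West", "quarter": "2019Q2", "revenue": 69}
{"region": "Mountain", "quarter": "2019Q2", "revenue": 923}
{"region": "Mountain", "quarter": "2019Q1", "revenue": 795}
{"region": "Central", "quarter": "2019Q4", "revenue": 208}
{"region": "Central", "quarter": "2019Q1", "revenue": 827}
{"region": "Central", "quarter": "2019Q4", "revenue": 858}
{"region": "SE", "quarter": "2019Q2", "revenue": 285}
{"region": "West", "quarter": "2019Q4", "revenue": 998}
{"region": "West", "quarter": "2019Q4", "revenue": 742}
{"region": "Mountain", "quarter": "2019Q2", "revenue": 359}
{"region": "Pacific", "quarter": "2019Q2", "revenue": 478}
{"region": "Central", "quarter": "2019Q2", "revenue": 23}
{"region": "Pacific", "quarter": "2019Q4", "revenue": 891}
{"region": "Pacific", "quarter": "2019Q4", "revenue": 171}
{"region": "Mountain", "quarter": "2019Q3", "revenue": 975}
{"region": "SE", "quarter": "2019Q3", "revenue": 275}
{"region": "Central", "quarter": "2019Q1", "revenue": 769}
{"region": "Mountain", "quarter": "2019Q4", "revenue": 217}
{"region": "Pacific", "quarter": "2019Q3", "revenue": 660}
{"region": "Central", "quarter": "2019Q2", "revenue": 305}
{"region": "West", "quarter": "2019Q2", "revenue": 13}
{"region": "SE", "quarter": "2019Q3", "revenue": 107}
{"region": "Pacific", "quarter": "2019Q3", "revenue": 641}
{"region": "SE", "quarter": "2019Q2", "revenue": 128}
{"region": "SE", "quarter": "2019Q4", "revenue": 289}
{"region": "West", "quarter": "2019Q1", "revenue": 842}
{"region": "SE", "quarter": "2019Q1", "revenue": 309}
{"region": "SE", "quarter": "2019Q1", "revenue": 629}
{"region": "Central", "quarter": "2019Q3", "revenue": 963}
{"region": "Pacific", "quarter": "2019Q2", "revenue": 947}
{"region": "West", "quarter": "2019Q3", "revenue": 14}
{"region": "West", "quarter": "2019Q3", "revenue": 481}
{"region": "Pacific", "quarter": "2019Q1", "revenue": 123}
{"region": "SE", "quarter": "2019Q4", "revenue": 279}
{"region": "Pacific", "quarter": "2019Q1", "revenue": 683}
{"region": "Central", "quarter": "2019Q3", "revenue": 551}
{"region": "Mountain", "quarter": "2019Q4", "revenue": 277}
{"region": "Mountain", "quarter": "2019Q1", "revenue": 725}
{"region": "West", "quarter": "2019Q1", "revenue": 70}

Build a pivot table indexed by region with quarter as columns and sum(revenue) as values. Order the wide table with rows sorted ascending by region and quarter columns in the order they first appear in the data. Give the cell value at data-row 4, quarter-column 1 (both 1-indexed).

382

With rows sorted ascending by region, row 4 is region=SE. quarter columns in first-appearance order: 2019Q3, 2019Q2, 2019Q1, 2019Q4; column 1 is 2019Q3.
Long rows with region=SE, quarter=2019Q3: 275 + 107 = 382.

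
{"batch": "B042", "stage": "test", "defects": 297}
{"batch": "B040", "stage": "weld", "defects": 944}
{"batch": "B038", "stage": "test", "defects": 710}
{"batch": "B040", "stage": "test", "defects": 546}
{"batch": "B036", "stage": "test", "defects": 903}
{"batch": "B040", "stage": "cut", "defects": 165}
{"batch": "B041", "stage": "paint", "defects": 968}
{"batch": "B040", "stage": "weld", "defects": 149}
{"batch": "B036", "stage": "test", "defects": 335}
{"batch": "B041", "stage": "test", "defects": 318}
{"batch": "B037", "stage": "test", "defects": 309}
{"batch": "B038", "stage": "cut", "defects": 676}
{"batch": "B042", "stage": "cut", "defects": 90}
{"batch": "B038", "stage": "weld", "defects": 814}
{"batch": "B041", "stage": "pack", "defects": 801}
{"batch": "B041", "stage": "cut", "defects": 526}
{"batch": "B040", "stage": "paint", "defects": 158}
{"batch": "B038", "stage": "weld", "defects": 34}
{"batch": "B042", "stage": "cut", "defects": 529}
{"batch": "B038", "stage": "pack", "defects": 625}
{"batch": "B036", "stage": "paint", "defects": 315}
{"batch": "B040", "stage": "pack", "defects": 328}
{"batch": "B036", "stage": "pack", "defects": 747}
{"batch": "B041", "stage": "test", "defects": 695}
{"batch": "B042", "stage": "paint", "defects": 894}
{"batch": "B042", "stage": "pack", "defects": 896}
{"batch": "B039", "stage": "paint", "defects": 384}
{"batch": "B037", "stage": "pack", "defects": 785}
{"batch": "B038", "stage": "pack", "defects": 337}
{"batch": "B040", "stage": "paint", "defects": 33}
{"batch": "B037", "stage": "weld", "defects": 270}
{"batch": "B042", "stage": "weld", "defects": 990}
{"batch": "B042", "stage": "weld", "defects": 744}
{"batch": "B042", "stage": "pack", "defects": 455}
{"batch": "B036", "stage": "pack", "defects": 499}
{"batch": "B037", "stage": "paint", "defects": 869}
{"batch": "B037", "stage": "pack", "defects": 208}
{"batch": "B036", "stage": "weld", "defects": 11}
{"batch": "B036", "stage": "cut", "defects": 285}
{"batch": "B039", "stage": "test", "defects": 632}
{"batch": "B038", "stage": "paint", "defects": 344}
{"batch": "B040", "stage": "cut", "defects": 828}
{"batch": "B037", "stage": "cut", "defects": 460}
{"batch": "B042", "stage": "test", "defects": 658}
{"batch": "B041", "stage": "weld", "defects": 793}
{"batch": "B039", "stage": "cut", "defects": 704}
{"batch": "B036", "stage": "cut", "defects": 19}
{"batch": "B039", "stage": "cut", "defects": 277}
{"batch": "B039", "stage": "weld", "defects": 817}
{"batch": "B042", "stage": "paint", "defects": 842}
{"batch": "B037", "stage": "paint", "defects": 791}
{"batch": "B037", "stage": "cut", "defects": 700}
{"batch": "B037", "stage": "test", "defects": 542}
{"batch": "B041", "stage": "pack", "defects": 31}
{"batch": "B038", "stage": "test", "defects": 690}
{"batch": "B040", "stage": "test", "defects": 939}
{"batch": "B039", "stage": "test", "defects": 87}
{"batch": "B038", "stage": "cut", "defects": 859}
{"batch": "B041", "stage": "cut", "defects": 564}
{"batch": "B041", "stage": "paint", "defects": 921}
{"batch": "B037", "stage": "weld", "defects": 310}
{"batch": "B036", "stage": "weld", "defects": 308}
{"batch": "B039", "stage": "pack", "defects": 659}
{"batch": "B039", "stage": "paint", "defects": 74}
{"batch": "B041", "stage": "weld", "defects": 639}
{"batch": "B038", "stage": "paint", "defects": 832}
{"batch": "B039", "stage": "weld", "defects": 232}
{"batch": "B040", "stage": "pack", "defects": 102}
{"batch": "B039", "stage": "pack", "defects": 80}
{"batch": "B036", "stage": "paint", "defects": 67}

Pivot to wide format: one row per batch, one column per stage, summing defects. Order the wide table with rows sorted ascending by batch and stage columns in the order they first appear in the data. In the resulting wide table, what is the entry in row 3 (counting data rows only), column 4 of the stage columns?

With rows sorted ascending by batch, row 3 is batch=B038. stage columns in first-appearance order: test, weld, cut, paint, pack; column 4 is paint.
Long rows with batch=B038, stage=paint: 344 + 832 = 1176.

1176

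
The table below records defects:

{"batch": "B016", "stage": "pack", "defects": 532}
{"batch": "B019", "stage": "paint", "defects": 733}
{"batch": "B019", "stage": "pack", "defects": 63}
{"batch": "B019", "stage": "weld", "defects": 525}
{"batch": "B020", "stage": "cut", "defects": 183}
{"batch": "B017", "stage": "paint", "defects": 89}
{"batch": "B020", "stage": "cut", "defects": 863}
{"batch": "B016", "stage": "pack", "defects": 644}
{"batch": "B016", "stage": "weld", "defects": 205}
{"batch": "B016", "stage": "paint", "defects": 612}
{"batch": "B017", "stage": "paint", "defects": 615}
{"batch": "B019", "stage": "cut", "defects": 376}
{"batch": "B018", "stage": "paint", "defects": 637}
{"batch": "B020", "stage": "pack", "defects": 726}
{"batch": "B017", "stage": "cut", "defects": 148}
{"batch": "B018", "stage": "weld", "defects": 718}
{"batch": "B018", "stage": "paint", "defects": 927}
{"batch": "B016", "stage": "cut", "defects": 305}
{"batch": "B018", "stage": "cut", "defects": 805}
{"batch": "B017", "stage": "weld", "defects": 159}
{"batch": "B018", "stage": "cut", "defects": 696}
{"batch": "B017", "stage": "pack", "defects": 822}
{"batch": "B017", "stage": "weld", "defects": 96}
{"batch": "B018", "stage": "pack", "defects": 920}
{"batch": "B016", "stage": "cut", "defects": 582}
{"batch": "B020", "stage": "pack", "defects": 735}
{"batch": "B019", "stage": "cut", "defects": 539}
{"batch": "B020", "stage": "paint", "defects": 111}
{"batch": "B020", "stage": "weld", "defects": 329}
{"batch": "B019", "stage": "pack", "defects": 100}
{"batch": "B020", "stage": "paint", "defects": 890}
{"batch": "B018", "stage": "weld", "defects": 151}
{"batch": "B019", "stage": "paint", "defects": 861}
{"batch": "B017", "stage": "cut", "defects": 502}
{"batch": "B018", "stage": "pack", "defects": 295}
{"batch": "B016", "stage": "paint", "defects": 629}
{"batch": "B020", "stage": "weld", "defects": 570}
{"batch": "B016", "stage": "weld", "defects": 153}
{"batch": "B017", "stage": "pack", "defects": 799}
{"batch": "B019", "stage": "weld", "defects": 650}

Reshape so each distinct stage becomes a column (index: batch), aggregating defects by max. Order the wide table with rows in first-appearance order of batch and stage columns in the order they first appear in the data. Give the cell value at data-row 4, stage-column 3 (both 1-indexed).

159

With rows in first-appearance order of batch, row 4 is batch=B017. stage columns in first-appearance order: pack, paint, weld, cut; column 3 is weld.
Long rows with batch=B017, stage=weld: max(159, 96) = 159.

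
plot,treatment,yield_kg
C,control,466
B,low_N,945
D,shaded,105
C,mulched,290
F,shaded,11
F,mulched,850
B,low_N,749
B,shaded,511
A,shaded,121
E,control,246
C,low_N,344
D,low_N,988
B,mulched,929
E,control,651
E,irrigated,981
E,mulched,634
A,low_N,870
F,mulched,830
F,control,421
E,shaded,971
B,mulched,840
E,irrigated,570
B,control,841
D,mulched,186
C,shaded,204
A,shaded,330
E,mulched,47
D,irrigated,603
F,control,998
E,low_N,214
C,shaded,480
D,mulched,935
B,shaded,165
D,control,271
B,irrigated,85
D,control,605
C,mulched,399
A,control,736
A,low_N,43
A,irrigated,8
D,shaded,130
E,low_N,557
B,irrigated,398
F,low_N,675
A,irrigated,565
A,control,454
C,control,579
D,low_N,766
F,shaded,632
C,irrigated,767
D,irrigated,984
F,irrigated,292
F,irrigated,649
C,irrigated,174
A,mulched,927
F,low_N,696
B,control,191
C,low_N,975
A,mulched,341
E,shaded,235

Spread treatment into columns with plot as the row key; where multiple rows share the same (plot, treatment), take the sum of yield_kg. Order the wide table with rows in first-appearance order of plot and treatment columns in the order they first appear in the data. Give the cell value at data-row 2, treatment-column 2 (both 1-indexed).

1694

With rows in first-appearance order of plot, row 2 is plot=B. treatment columns in first-appearance order: control, low_N, shaded, mulched, irrigated; column 2 is low_N.
Long rows with plot=B, treatment=low_N: 945 + 749 = 1694.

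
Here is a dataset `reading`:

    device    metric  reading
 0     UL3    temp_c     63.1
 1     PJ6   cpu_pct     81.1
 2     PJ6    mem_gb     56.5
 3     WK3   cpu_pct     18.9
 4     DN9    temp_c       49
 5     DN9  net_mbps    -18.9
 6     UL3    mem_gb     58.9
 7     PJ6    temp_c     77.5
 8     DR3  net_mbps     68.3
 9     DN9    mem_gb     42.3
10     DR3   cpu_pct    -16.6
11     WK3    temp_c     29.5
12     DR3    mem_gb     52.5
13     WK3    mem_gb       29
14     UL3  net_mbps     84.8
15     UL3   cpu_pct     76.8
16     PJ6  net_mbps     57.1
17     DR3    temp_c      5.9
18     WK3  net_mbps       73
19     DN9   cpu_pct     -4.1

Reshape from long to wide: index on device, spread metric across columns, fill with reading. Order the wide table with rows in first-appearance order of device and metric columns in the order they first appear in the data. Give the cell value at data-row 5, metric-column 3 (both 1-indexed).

52.5

With rows in first-appearance order of device, row 5 is device=DR3. metric columns in first-appearance order: temp_c, cpu_pct, mem_gb, net_mbps; column 3 is mem_gb.
Long rows with device=DR3, metric=mem_gb: reading = 52.5.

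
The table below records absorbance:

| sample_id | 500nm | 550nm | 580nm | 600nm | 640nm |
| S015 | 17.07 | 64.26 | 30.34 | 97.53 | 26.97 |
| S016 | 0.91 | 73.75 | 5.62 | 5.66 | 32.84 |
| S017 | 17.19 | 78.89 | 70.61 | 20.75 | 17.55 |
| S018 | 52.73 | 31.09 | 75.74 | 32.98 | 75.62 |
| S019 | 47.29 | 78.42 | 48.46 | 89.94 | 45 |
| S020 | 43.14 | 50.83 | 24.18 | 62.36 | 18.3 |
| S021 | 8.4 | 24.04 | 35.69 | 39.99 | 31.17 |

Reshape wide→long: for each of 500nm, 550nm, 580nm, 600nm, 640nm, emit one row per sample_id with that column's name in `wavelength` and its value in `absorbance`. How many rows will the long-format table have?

35

7 sample_id values × 5 melted columns = 35 rows.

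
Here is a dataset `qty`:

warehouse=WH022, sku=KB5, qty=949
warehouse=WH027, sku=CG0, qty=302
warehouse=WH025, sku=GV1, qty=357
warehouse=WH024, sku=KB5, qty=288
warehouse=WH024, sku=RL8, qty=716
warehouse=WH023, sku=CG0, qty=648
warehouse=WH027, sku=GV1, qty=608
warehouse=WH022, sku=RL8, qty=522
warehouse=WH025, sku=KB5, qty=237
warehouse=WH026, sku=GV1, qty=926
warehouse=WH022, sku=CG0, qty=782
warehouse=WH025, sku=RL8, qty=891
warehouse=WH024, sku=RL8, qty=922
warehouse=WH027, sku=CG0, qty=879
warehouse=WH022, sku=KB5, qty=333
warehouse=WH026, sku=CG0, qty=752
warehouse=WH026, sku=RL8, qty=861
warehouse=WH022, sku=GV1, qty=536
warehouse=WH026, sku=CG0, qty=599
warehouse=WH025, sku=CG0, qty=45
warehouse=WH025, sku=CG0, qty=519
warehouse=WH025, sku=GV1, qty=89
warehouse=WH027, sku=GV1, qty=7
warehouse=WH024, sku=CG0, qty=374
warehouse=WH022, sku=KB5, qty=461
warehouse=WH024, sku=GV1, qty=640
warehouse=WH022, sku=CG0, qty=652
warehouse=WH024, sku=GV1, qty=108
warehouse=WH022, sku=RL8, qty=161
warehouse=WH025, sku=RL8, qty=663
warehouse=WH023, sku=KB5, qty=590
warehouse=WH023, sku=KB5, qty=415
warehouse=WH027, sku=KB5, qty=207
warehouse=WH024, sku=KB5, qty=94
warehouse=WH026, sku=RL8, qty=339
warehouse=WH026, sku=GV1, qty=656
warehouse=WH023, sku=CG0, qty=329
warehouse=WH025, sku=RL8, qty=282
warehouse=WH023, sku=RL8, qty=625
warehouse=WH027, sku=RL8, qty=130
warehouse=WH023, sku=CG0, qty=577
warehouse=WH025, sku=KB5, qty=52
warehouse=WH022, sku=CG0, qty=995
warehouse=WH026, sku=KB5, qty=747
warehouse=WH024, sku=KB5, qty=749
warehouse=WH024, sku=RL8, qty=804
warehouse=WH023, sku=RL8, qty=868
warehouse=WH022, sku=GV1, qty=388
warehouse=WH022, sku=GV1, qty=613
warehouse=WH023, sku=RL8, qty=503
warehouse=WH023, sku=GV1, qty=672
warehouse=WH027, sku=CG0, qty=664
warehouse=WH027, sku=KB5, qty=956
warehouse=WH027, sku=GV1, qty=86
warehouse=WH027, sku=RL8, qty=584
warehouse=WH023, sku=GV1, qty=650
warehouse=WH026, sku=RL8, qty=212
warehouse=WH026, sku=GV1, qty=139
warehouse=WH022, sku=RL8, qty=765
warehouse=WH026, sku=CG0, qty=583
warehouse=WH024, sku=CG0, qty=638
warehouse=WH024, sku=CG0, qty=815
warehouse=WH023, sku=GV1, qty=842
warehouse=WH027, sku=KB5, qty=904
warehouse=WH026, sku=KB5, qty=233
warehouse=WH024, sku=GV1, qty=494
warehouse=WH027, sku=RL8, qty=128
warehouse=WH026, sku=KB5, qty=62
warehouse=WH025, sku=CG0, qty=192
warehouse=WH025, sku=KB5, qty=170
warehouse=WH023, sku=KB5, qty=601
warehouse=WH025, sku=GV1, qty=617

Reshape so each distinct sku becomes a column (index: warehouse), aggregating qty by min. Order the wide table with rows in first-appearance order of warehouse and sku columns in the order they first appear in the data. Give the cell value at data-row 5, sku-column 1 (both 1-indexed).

415

With rows in first-appearance order of warehouse, row 5 is warehouse=WH023. sku columns in first-appearance order: KB5, CG0, GV1, RL8; column 1 is KB5.
Long rows with warehouse=WH023, sku=KB5: min(590, 415, 601) = 415.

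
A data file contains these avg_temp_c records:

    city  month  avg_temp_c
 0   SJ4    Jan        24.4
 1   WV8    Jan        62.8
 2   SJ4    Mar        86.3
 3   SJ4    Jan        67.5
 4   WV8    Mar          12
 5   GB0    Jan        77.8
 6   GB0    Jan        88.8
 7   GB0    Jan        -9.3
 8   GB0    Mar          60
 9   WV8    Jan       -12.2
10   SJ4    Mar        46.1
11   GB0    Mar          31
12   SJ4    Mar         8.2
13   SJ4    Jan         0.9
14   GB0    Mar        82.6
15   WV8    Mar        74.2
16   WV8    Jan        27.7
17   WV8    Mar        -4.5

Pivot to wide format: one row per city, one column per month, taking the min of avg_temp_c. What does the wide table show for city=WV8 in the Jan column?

Rows with city=WV8 and month=Jan: avg_temp_c values are 62.8, -12.2, 27.7.
min(62.8, -12.2, 27.7) = -12.2.

-12.2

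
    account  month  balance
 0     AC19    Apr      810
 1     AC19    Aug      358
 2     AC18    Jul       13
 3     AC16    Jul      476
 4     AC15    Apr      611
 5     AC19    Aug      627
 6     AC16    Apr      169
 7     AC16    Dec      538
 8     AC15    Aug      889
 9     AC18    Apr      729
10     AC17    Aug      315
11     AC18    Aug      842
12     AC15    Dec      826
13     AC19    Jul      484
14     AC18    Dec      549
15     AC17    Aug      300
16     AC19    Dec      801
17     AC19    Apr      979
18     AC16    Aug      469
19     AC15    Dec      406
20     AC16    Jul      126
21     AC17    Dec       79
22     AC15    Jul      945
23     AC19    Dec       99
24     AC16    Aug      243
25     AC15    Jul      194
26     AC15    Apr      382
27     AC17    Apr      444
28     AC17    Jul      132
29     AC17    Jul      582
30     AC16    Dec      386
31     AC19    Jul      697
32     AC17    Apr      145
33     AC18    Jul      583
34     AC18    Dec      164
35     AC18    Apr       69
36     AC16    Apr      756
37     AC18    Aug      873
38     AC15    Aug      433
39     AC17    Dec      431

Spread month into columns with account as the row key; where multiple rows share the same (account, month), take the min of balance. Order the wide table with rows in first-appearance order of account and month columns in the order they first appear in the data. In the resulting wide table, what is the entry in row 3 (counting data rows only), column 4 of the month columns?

386

With rows in first-appearance order of account, row 3 is account=AC16. month columns in first-appearance order: Apr, Aug, Jul, Dec; column 4 is Dec.
Long rows with account=AC16, month=Dec: min(538, 386) = 386.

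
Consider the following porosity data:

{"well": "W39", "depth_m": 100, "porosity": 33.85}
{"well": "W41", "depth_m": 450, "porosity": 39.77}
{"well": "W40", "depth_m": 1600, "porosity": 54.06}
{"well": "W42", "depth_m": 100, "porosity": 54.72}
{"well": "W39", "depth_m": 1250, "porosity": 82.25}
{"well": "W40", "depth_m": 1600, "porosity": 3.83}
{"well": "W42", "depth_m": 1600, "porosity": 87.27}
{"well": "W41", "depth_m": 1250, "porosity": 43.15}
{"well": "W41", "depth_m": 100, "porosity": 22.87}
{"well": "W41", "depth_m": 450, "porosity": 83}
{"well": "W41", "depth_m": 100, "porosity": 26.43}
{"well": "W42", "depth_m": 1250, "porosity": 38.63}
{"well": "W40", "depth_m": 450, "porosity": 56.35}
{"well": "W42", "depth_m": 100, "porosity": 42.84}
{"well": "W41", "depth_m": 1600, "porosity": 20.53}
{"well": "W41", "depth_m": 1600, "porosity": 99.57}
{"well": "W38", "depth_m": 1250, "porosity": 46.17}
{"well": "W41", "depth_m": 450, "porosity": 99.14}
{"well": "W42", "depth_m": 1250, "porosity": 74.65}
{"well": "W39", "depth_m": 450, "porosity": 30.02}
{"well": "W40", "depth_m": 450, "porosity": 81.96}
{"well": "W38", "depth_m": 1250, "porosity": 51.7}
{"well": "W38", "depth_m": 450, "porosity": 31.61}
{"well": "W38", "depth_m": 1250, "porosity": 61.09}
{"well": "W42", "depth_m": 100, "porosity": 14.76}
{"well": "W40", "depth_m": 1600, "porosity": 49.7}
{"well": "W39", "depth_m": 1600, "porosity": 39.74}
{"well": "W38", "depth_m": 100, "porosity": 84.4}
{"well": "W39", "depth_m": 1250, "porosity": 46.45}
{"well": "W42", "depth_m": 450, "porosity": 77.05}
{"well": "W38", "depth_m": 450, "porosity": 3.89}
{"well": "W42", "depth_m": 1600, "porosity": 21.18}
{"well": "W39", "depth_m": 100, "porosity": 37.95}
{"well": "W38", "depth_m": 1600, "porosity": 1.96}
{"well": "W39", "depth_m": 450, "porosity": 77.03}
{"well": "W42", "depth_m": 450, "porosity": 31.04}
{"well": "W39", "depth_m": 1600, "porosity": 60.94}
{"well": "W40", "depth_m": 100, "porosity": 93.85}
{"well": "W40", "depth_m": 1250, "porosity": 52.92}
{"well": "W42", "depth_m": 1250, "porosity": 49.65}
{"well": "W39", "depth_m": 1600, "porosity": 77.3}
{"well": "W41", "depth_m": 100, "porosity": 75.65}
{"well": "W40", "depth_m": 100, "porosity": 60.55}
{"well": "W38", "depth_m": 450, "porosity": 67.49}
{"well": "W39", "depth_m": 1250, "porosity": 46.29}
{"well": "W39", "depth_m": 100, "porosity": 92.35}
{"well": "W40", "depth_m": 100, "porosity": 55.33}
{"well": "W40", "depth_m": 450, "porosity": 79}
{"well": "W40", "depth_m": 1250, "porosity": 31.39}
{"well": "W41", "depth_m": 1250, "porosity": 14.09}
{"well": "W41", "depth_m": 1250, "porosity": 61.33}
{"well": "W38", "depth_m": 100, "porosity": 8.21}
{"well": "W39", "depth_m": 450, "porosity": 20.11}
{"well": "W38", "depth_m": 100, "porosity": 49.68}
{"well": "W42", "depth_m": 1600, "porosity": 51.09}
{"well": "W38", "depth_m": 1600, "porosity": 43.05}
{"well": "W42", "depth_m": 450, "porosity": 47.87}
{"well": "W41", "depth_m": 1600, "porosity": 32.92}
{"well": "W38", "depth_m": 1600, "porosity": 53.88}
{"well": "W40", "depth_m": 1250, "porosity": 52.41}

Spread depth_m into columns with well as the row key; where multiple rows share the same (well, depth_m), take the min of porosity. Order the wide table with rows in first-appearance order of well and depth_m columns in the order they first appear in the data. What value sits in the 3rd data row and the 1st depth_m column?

55.33

With rows in first-appearance order of well, row 3 is well=W40. depth_m columns in first-appearance order: 100, 450, 1600, 1250; column 1 is 100.
Long rows with well=W40, depth_m=100: min(93.85, 60.55, 55.33) = 55.33.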